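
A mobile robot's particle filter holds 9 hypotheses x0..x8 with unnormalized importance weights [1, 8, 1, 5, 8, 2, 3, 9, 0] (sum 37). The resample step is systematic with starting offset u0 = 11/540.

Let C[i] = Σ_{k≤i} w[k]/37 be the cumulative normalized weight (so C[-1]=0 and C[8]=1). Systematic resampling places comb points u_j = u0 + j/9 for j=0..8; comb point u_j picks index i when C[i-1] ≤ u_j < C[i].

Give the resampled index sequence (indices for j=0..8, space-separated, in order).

C = [1/37, 9/37, 10/37, 15/37, 23/37, 25/37, 28/37, 1, 1]
j=0: u_0=11/540 ∈ [0, 1/37) → index 0
j=1: u_1=71/540 ∈ [1/37, 9/37) → index 1
j=2: u_2=131/540 ∈ [1/37, 9/37) → index 1
j=3: u_3=191/540 ∈ [10/37, 15/37) → index 3
j=4: u_4=251/540 ∈ [15/37, 23/37) → index 4
j=5: u_5=311/540 ∈ [15/37, 23/37) → index 4
j=6: u_6=371/540 ∈ [25/37, 28/37) → index 6
j=7: u_7=431/540 ∈ [28/37, 1) → index 7
j=8: u_8=491/540 ∈ [28/37, 1) → index 7

0 1 1 3 4 4 6 7 7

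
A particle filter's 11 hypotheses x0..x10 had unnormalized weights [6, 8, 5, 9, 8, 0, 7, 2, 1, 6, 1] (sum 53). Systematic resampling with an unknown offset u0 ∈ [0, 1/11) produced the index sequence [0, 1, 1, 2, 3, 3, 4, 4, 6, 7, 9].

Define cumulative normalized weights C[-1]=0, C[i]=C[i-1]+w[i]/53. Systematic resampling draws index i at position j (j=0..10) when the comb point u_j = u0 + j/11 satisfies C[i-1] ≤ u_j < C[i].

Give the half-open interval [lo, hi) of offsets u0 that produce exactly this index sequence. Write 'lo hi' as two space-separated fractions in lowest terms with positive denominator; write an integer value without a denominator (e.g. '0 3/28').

C = [6/53, 14/53, 19/53, 28/53, 36/53, 36/53, 43/53, 45/53, 46/53, 52/53, 1]
j=0 picked index 0: u0 ∈ [0, 6/53)
j=1 picked index 1: u0 ∈ [13/583, 101/583)
j=2 picked index 1: u0 ∈ [-40/583, 48/583)
j=3 picked index 2: u0 ∈ [-5/583, 50/583)
j=4 picked index 3: u0 ∈ [-3/583, 96/583)
j=5 picked index 3: u0 ∈ [-56/583, 43/583)
j=6 picked index 4: u0 ∈ [-10/583, 78/583)
j=7 picked index 4: u0 ∈ [-63/583, 25/583)
j=8 picked index 6: u0 ∈ [-28/583, 49/583)
j=9 picked index 7: u0 ∈ [-4/583, 18/583)
j=10 picked index 9: u0 ∈ [-24/583, 42/583)
intersection: [13/583, 18/583)

13/583 18/583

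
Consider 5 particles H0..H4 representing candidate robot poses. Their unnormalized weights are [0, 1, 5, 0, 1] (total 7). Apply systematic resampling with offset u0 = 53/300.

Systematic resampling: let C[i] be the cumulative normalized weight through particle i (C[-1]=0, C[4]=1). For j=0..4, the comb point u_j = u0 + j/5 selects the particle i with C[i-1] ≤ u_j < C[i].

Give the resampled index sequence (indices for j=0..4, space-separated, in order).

C = [0, 1/7, 6/7, 6/7, 1]
j=0: u_0=53/300 ∈ [1/7, 6/7) → index 2
j=1: u_1=113/300 ∈ [1/7, 6/7) → index 2
j=2: u_2=173/300 ∈ [1/7, 6/7) → index 2
j=3: u_3=233/300 ∈ [1/7, 6/7) → index 2
j=4: u_4=293/300 ∈ [6/7, 1) → index 4

2 2 2 2 4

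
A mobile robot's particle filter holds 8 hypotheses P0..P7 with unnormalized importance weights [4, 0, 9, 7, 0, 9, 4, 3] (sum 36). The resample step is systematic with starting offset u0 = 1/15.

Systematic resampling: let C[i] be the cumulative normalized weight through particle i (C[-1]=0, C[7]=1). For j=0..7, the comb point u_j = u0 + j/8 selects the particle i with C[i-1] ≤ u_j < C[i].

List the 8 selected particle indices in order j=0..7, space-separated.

C = [1/9, 1/9, 13/36, 5/9, 5/9, 29/36, 11/12, 1]
j=0: u_0=1/15 ∈ [0, 1/9) → index 0
j=1: u_1=23/120 ∈ [1/9, 13/36) → index 2
j=2: u_2=19/60 ∈ [1/9, 13/36) → index 2
j=3: u_3=53/120 ∈ [13/36, 5/9) → index 3
j=4: u_4=17/30 ∈ [5/9, 29/36) → index 5
j=5: u_5=83/120 ∈ [5/9, 29/36) → index 5
j=6: u_6=49/60 ∈ [29/36, 11/12) → index 6
j=7: u_7=113/120 ∈ [11/12, 1) → index 7

0 2 2 3 5 5 6 7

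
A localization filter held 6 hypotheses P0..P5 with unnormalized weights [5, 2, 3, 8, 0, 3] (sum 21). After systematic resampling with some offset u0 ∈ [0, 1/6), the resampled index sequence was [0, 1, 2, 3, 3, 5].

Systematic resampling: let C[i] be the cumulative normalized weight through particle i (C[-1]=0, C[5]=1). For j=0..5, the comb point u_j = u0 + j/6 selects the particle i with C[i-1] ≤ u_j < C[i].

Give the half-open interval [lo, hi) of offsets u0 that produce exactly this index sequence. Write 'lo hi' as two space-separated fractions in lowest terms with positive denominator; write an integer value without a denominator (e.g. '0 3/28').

C = [5/21, 1/3, 10/21, 6/7, 6/7, 1]
j=0 picked index 0: u0 ∈ [0, 5/21)
j=1 picked index 1: u0 ∈ [1/14, 1/6)
j=2 picked index 2: u0 ∈ [0, 1/7)
j=3 picked index 3: u0 ∈ [-1/42, 5/14)
j=4 picked index 3: u0 ∈ [-4/21, 4/21)
j=5 picked index 5: u0 ∈ [1/42, 1/6)
intersection: [1/14, 1/7)

1/14 1/7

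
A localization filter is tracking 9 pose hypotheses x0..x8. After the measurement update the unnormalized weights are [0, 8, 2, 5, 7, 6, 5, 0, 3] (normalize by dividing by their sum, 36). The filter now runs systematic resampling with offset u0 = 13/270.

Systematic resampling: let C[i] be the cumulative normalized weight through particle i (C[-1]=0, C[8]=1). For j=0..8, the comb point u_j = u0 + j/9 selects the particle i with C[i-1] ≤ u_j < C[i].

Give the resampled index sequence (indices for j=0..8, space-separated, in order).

C = [0, 2/9, 5/18, 5/12, 11/18, 7/9, 11/12, 11/12, 1]
j=0: u_0=13/270 ∈ [0, 2/9) → index 1
j=1: u_1=43/270 ∈ [0, 2/9) → index 1
j=2: u_2=73/270 ∈ [2/9, 5/18) → index 2
j=3: u_3=103/270 ∈ [5/18, 5/12) → index 3
j=4: u_4=133/270 ∈ [5/12, 11/18) → index 4
j=5: u_5=163/270 ∈ [5/12, 11/18) → index 4
j=6: u_6=193/270 ∈ [11/18, 7/9) → index 5
j=7: u_7=223/270 ∈ [7/9, 11/12) → index 6
j=8: u_8=253/270 ∈ [11/12, 1) → index 8

1 1 2 3 4 4 5 6 8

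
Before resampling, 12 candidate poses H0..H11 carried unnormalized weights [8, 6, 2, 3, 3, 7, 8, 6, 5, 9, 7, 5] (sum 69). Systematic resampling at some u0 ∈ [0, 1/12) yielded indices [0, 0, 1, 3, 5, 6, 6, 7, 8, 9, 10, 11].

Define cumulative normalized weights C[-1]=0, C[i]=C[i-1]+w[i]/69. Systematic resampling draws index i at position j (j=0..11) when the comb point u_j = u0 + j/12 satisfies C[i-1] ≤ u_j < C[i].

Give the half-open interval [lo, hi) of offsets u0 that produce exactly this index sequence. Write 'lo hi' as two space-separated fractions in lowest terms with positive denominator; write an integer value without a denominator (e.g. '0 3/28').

C = [8/69, 14/69, 16/69, 19/69, 22/69, 29/69, 37/69, 43/69, 16/23, 19/23, 64/69, 1]
j=0 picked index 0: u0 ∈ [0, 8/69)
j=1 picked index 0: u0 ∈ [-1/12, 3/92)
j=2 picked index 1: u0 ∈ [-7/138, 5/138)
j=3 picked index 3: u0 ∈ [-5/276, 7/276)
j=4 picked index 5: u0 ∈ [-1/69, 2/23)
j=5 picked index 6: u0 ∈ [1/276, 11/92)
j=6 picked index 6: u0 ∈ [-11/138, 5/138)
j=7 picked index 7: u0 ∈ [-13/276, 11/276)
j=8 picked index 8: u0 ∈ [-1/23, 2/69)
j=9 picked index 9: u0 ∈ [-5/92, 7/92)
j=10 picked index 10: u0 ∈ [-1/138, 13/138)
j=11 picked index 11: u0 ∈ [1/92, 1/12)
intersection: [1/92, 7/276)

1/92 7/276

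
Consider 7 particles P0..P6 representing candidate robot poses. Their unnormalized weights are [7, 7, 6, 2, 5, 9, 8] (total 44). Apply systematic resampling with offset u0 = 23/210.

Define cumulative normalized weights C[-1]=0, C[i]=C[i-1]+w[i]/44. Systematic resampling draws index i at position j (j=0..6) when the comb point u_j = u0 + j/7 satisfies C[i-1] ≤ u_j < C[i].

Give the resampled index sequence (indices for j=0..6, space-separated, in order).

C = [7/44, 7/22, 5/11, 1/2, 27/44, 9/11, 1]
j=0: u_0=23/210 ∈ [0, 7/44) → index 0
j=1: u_1=53/210 ∈ [7/44, 7/22) → index 1
j=2: u_2=83/210 ∈ [7/22, 5/11) → index 2
j=3: u_3=113/210 ∈ [1/2, 27/44) → index 4
j=4: u_4=143/210 ∈ [27/44, 9/11) → index 5
j=5: u_5=173/210 ∈ [9/11, 1) → index 6
j=6: u_6=29/30 ∈ [9/11, 1) → index 6

0 1 2 4 5 6 6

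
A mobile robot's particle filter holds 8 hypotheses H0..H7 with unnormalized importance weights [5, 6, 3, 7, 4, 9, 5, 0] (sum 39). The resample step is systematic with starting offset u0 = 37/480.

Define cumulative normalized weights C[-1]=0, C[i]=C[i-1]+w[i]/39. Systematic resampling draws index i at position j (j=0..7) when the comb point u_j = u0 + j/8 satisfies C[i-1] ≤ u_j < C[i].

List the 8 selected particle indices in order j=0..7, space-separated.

0 1 2 3 4 5 5 6

C = [5/39, 11/39, 14/39, 7/13, 25/39, 34/39, 1, 1]
j=0: u_0=37/480 ∈ [0, 5/39) → index 0
j=1: u_1=97/480 ∈ [5/39, 11/39) → index 1
j=2: u_2=157/480 ∈ [11/39, 14/39) → index 2
j=3: u_3=217/480 ∈ [14/39, 7/13) → index 3
j=4: u_4=277/480 ∈ [7/13, 25/39) → index 4
j=5: u_5=337/480 ∈ [25/39, 34/39) → index 5
j=6: u_6=397/480 ∈ [25/39, 34/39) → index 5
j=7: u_7=457/480 ∈ [34/39, 1) → index 6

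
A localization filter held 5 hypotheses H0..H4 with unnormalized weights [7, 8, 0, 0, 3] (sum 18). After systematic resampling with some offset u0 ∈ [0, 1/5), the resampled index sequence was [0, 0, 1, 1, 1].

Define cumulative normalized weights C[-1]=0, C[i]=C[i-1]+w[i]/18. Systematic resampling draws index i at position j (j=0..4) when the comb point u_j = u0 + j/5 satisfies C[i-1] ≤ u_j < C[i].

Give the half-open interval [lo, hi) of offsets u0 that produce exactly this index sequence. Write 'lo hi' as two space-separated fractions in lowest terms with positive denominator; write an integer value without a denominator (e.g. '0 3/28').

C = [7/18, 5/6, 5/6, 5/6, 1]
j=0 picked index 0: u0 ∈ [0, 7/18)
j=1 picked index 0: u0 ∈ [-1/5, 17/90)
j=2 picked index 1: u0 ∈ [-1/90, 13/30)
j=3 picked index 1: u0 ∈ [-19/90, 7/30)
j=4 picked index 1: u0 ∈ [-37/90, 1/30)
intersection: [0, 1/30)

0 1/30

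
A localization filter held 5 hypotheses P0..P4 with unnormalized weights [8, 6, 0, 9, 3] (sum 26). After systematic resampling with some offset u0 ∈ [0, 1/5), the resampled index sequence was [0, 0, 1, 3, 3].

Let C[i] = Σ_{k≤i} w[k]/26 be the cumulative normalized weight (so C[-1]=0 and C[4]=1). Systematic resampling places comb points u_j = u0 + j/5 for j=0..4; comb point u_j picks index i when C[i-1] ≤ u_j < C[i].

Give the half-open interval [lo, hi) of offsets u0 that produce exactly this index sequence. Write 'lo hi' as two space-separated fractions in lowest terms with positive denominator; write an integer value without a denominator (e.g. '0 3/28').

0 11/130

C = [4/13, 7/13, 7/13, 23/26, 1]
j=0 picked index 0: u0 ∈ [0, 4/13)
j=1 picked index 0: u0 ∈ [-1/5, 7/65)
j=2 picked index 1: u0 ∈ [-6/65, 9/65)
j=3 picked index 3: u0 ∈ [-4/65, 37/130)
j=4 picked index 3: u0 ∈ [-17/65, 11/130)
intersection: [0, 11/130)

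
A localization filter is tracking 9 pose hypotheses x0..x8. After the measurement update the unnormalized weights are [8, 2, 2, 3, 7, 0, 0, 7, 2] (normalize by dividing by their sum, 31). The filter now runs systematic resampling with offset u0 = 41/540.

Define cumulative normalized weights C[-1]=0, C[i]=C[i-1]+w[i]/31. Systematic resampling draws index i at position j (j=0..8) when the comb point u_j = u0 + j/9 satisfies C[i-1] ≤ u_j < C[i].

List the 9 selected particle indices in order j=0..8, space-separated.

C = [8/31, 10/31, 12/31, 15/31, 22/31, 22/31, 22/31, 29/31, 1]
j=0: u_0=41/540 ∈ [0, 8/31) → index 0
j=1: u_1=101/540 ∈ [0, 8/31) → index 0
j=2: u_2=161/540 ∈ [8/31, 10/31) → index 1
j=3: u_3=221/540 ∈ [12/31, 15/31) → index 3
j=4: u_4=281/540 ∈ [15/31, 22/31) → index 4
j=5: u_5=341/540 ∈ [15/31, 22/31) → index 4
j=6: u_6=401/540 ∈ [22/31, 29/31) → index 7
j=7: u_7=461/540 ∈ [22/31, 29/31) → index 7
j=8: u_8=521/540 ∈ [29/31, 1) → index 8

0 0 1 3 4 4 7 7 8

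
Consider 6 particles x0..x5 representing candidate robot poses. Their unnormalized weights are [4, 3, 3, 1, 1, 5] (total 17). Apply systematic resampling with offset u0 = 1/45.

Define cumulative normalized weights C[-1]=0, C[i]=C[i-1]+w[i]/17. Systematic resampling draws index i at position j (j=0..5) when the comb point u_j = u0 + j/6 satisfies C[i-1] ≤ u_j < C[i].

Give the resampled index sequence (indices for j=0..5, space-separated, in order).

C = [4/17, 7/17, 10/17, 11/17, 12/17, 1]
j=0: u_0=1/45 ∈ [0, 4/17) → index 0
j=1: u_1=17/90 ∈ [0, 4/17) → index 0
j=2: u_2=16/45 ∈ [4/17, 7/17) → index 1
j=3: u_3=47/90 ∈ [7/17, 10/17) → index 2
j=4: u_4=31/45 ∈ [11/17, 12/17) → index 4
j=5: u_5=77/90 ∈ [12/17, 1) → index 5

0 0 1 2 4 5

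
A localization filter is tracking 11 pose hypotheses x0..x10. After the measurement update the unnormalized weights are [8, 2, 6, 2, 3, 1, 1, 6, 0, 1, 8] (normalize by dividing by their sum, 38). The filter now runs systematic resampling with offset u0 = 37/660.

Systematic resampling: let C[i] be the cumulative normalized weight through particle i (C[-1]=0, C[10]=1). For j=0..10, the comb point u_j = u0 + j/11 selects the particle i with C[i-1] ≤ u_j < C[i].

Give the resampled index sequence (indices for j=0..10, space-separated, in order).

0 0 1 2 2 4 6 7 9 10 10

C = [4/19, 5/19, 8/19, 9/19, 21/38, 11/19, 23/38, 29/38, 29/38, 15/19, 1]
j=0: u_0=37/660 ∈ [0, 4/19) → index 0
j=1: u_1=97/660 ∈ [0, 4/19) → index 0
j=2: u_2=157/660 ∈ [4/19, 5/19) → index 1
j=3: u_3=217/660 ∈ [5/19, 8/19) → index 2
j=4: u_4=277/660 ∈ [5/19, 8/19) → index 2
j=5: u_5=337/660 ∈ [9/19, 21/38) → index 4
j=6: u_6=397/660 ∈ [11/19, 23/38) → index 6
j=7: u_7=457/660 ∈ [23/38, 29/38) → index 7
j=8: u_8=47/60 ∈ [29/38, 15/19) → index 9
j=9: u_9=577/660 ∈ [15/19, 1) → index 10
j=10: u_10=637/660 ∈ [15/19, 1) → index 10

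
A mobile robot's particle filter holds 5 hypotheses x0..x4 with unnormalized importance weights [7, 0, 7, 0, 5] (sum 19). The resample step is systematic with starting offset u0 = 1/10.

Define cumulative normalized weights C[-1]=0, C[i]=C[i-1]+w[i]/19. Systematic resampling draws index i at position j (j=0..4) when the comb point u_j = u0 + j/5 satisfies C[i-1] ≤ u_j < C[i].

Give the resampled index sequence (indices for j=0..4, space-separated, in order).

0 0 2 2 4

C = [7/19, 7/19, 14/19, 14/19, 1]
j=0: u_0=1/10 ∈ [0, 7/19) → index 0
j=1: u_1=3/10 ∈ [0, 7/19) → index 0
j=2: u_2=1/2 ∈ [7/19, 14/19) → index 2
j=3: u_3=7/10 ∈ [7/19, 14/19) → index 2
j=4: u_4=9/10 ∈ [14/19, 1) → index 4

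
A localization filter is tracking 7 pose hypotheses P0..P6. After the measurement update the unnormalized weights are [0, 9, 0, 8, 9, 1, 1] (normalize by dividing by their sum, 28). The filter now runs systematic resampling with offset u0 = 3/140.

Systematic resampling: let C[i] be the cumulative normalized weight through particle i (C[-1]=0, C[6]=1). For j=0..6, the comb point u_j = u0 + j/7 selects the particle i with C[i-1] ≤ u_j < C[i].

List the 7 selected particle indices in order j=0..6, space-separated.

C = [0, 9/28, 9/28, 17/28, 13/14, 27/28, 1]
j=0: u_0=3/140 ∈ [0, 9/28) → index 1
j=1: u_1=23/140 ∈ [0, 9/28) → index 1
j=2: u_2=43/140 ∈ [0, 9/28) → index 1
j=3: u_3=9/20 ∈ [9/28, 17/28) → index 3
j=4: u_4=83/140 ∈ [9/28, 17/28) → index 3
j=5: u_5=103/140 ∈ [17/28, 13/14) → index 4
j=6: u_6=123/140 ∈ [17/28, 13/14) → index 4

1 1 1 3 3 4 4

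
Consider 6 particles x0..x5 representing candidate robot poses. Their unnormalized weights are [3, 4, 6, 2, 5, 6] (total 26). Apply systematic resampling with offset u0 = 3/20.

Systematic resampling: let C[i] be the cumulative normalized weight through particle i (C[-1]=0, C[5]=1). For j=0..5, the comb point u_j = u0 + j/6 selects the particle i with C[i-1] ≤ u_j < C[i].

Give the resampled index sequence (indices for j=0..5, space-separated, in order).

1 2 2 4 5 5

C = [3/26, 7/26, 1/2, 15/26, 10/13, 1]
j=0: u_0=3/20 ∈ [3/26, 7/26) → index 1
j=1: u_1=19/60 ∈ [7/26, 1/2) → index 2
j=2: u_2=29/60 ∈ [7/26, 1/2) → index 2
j=3: u_3=13/20 ∈ [15/26, 10/13) → index 4
j=4: u_4=49/60 ∈ [10/13, 1) → index 5
j=5: u_5=59/60 ∈ [10/13, 1) → index 5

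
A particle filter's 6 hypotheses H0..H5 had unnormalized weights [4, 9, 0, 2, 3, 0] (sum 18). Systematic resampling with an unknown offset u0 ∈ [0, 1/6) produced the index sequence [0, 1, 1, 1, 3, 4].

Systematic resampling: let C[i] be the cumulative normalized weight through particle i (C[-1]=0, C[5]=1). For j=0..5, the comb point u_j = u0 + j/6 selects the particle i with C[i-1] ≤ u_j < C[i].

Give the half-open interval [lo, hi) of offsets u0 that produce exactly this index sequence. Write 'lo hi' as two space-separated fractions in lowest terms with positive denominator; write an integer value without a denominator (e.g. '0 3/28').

C = [2/9, 13/18, 13/18, 5/6, 1, 1]
j=0 picked index 0: u0 ∈ [0, 2/9)
j=1 picked index 1: u0 ∈ [1/18, 5/9)
j=2 picked index 1: u0 ∈ [-1/9, 7/18)
j=3 picked index 1: u0 ∈ [-5/18, 2/9)
j=4 picked index 3: u0 ∈ [1/18, 1/6)
j=5 picked index 4: u0 ∈ [0, 1/6)
intersection: [1/18, 1/6)

1/18 1/6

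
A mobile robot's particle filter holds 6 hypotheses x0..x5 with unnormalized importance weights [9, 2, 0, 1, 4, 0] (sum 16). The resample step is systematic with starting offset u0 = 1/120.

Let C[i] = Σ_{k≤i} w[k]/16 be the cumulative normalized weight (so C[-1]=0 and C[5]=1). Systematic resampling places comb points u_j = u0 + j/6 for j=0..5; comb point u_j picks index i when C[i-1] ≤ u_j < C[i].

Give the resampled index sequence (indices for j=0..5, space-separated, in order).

0 0 0 0 1 4

C = [9/16, 11/16, 11/16, 3/4, 1, 1]
j=0: u_0=1/120 ∈ [0, 9/16) → index 0
j=1: u_1=7/40 ∈ [0, 9/16) → index 0
j=2: u_2=41/120 ∈ [0, 9/16) → index 0
j=3: u_3=61/120 ∈ [0, 9/16) → index 0
j=4: u_4=27/40 ∈ [9/16, 11/16) → index 1
j=5: u_5=101/120 ∈ [3/4, 1) → index 4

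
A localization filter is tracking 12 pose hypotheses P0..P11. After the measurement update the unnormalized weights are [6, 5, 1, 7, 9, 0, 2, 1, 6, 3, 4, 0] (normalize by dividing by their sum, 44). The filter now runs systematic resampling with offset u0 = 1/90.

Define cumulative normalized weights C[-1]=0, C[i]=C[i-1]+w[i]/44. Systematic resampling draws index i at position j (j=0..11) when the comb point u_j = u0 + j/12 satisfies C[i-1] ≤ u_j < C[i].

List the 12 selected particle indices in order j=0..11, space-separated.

0 0 1 2 3 3 4 4 6 8 9 10

C = [3/22, 1/4, 3/11, 19/44, 7/11, 7/11, 15/22, 31/44, 37/44, 10/11, 1, 1]
j=0: u_0=1/90 ∈ [0, 3/22) → index 0
j=1: u_1=17/180 ∈ [0, 3/22) → index 0
j=2: u_2=8/45 ∈ [3/22, 1/4) → index 1
j=3: u_3=47/180 ∈ [1/4, 3/11) → index 2
j=4: u_4=31/90 ∈ [3/11, 19/44) → index 3
j=5: u_5=77/180 ∈ [3/11, 19/44) → index 3
j=6: u_6=23/45 ∈ [19/44, 7/11) → index 4
j=7: u_7=107/180 ∈ [19/44, 7/11) → index 4
j=8: u_8=61/90 ∈ [7/11, 15/22) → index 6
j=9: u_9=137/180 ∈ [31/44, 37/44) → index 8
j=10: u_10=38/45 ∈ [37/44, 10/11) → index 9
j=11: u_11=167/180 ∈ [10/11, 1) → index 10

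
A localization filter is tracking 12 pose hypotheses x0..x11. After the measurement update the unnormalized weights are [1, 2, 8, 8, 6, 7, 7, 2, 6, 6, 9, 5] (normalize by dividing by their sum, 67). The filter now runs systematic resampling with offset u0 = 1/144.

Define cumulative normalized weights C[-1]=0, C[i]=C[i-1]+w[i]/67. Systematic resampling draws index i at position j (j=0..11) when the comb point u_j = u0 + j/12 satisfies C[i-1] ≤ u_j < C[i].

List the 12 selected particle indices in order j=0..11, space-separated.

0 2 3 3 4 5 6 7 8 9 10 10

C = [1/67, 3/67, 11/67, 19/67, 25/67, 32/67, 39/67, 41/67, 47/67, 53/67, 62/67, 1]
j=0: u_0=1/144 ∈ [0, 1/67) → index 0
j=1: u_1=13/144 ∈ [3/67, 11/67) → index 2
j=2: u_2=25/144 ∈ [11/67, 19/67) → index 3
j=3: u_3=37/144 ∈ [11/67, 19/67) → index 3
j=4: u_4=49/144 ∈ [19/67, 25/67) → index 4
j=5: u_5=61/144 ∈ [25/67, 32/67) → index 5
j=6: u_6=73/144 ∈ [32/67, 39/67) → index 6
j=7: u_7=85/144 ∈ [39/67, 41/67) → index 7
j=8: u_8=97/144 ∈ [41/67, 47/67) → index 8
j=9: u_9=109/144 ∈ [47/67, 53/67) → index 9
j=10: u_10=121/144 ∈ [53/67, 62/67) → index 10
j=11: u_11=133/144 ∈ [53/67, 62/67) → index 10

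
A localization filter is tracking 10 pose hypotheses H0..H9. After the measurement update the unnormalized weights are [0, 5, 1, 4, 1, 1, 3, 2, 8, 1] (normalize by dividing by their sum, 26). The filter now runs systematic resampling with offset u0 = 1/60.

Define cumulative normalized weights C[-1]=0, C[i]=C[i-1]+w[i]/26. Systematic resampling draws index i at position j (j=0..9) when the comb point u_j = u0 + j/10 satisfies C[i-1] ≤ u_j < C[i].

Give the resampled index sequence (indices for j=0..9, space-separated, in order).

1 1 2 3 4 6 7 8 8 8

C = [0, 5/26, 3/13, 5/13, 11/26, 6/13, 15/26, 17/26, 25/26, 1]
j=0: u_0=1/60 ∈ [0, 5/26) → index 1
j=1: u_1=7/60 ∈ [0, 5/26) → index 1
j=2: u_2=13/60 ∈ [5/26, 3/13) → index 2
j=3: u_3=19/60 ∈ [3/13, 5/13) → index 3
j=4: u_4=5/12 ∈ [5/13, 11/26) → index 4
j=5: u_5=31/60 ∈ [6/13, 15/26) → index 6
j=6: u_6=37/60 ∈ [15/26, 17/26) → index 7
j=7: u_7=43/60 ∈ [17/26, 25/26) → index 8
j=8: u_8=49/60 ∈ [17/26, 25/26) → index 8
j=9: u_9=11/12 ∈ [17/26, 25/26) → index 8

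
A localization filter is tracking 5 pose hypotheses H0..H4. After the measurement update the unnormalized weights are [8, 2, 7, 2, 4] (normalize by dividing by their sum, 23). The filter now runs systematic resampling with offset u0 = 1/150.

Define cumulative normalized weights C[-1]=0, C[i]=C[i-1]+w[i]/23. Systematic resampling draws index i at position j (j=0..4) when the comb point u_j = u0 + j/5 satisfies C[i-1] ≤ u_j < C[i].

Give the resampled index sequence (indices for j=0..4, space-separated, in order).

C = [8/23, 10/23, 17/23, 19/23, 1]
j=0: u_0=1/150 ∈ [0, 8/23) → index 0
j=1: u_1=31/150 ∈ [0, 8/23) → index 0
j=2: u_2=61/150 ∈ [8/23, 10/23) → index 1
j=3: u_3=91/150 ∈ [10/23, 17/23) → index 2
j=4: u_4=121/150 ∈ [17/23, 19/23) → index 3

0 0 1 2 3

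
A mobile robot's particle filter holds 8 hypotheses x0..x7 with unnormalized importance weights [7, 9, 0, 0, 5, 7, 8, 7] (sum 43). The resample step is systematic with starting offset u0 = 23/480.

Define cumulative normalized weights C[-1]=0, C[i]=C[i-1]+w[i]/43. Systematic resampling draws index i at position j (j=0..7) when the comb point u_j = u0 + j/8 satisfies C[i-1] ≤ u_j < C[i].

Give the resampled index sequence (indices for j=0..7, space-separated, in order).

0 1 1 4 5 6 6 7

C = [7/43, 16/43, 16/43, 16/43, 21/43, 28/43, 36/43, 1]
j=0: u_0=23/480 ∈ [0, 7/43) → index 0
j=1: u_1=83/480 ∈ [7/43, 16/43) → index 1
j=2: u_2=143/480 ∈ [7/43, 16/43) → index 1
j=3: u_3=203/480 ∈ [16/43, 21/43) → index 4
j=4: u_4=263/480 ∈ [21/43, 28/43) → index 5
j=5: u_5=323/480 ∈ [28/43, 36/43) → index 6
j=6: u_6=383/480 ∈ [28/43, 36/43) → index 6
j=7: u_7=443/480 ∈ [36/43, 1) → index 7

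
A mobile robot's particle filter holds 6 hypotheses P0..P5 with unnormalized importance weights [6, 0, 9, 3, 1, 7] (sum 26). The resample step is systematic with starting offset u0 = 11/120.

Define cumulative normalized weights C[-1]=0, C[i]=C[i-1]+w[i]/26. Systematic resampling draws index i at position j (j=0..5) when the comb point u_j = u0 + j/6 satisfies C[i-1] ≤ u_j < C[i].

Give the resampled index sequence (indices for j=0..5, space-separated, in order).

C = [3/13, 3/13, 15/26, 9/13, 19/26, 1]
j=0: u_0=11/120 ∈ [0, 3/13) → index 0
j=1: u_1=31/120 ∈ [3/13, 15/26) → index 2
j=2: u_2=17/40 ∈ [3/13, 15/26) → index 2
j=3: u_3=71/120 ∈ [15/26, 9/13) → index 3
j=4: u_4=91/120 ∈ [19/26, 1) → index 5
j=5: u_5=37/40 ∈ [19/26, 1) → index 5

0 2 2 3 5 5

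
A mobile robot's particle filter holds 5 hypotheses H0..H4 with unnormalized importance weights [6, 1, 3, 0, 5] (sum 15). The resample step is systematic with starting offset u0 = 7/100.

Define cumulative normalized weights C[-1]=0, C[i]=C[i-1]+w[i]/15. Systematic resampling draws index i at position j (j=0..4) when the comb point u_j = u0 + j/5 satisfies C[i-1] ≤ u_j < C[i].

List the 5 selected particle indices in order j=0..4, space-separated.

C = [2/5, 7/15, 2/3, 2/3, 1]
j=0: u_0=7/100 ∈ [0, 2/5) → index 0
j=1: u_1=27/100 ∈ [0, 2/5) → index 0
j=2: u_2=47/100 ∈ [7/15, 2/3) → index 2
j=3: u_3=67/100 ∈ [2/3, 1) → index 4
j=4: u_4=87/100 ∈ [2/3, 1) → index 4

0 0 2 4 4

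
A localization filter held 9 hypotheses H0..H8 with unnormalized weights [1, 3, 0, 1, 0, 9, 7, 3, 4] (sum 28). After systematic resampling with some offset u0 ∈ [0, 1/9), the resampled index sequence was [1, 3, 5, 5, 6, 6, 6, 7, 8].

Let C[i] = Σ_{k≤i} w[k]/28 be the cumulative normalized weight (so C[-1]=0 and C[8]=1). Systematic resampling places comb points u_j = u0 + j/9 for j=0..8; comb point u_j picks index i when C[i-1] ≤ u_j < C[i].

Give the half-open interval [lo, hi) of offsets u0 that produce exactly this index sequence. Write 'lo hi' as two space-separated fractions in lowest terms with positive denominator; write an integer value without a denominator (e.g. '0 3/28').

1/18 17/252

C = [1/28, 1/7, 1/7, 5/28, 5/28, 1/2, 3/4, 6/7, 1]
j=0 picked index 1: u0 ∈ [1/28, 1/7)
j=1 picked index 3: u0 ∈ [2/63, 17/252)
j=2 picked index 5: u0 ∈ [-11/252, 5/18)
j=3 picked index 5: u0 ∈ [-13/84, 1/6)
j=4 picked index 6: u0 ∈ [1/18, 11/36)
j=5 picked index 6: u0 ∈ [-1/18, 7/36)
j=6 picked index 6: u0 ∈ [-1/6, 1/12)
j=7 picked index 7: u0 ∈ [-1/36, 5/63)
j=8 picked index 8: u0 ∈ [-2/63, 1/9)
intersection: [1/18, 17/252)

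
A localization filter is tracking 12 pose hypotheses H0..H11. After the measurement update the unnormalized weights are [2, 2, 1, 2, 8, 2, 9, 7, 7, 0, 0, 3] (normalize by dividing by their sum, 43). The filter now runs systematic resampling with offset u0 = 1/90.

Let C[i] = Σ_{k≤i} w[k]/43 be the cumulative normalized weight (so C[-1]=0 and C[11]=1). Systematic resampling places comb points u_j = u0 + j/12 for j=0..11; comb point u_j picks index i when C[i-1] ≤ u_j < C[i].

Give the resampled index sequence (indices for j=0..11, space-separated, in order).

0 2 4 4 4 6 6 6 7 7 8 8

C = [2/43, 4/43, 5/43, 7/43, 15/43, 17/43, 26/43, 33/43, 40/43, 40/43, 40/43, 1]
j=0: u_0=1/90 ∈ [0, 2/43) → index 0
j=1: u_1=17/180 ∈ [4/43, 5/43) → index 2
j=2: u_2=8/45 ∈ [7/43, 15/43) → index 4
j=3: u_3=47/180 ∈ [7/43, 15/43) → index 4
j=4: u_4=31/90 ∈ [7/43, 15/43) → index 4
j=5: u_5=77/180 ∈ [17/43, 26/43) → index 6
j=6: u_6=23/45 ∈ [17/43, 26/43) → index 6
j=7: u_7=107/180 ∈ [17/43, 26/43) → index 6
j=8: u_8=61/90 ∈ [26/43, 33/43) → index 7
j=9: u_9=137/180 ∈ [26/43, 33/43) → index 7
j=10: u_10=38/45 ∈ [33/43, 40/43) → index 8
j=11: u_11=167/180 ∈ [33/43, 40/43) → index 8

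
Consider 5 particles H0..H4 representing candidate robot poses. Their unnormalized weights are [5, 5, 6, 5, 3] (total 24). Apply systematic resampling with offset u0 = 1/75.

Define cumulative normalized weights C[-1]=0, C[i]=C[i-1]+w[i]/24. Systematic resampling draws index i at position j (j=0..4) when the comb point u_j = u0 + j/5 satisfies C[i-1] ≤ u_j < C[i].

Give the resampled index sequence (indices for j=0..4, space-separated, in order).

C = [5/24, 5/12, 2/3, 7/8, 1]
j=0: u_0=1/75 ∈ [0, 5/24) → index 0
j=1: u_1=16/75 ∈ [5/24, 5/12) → index 1
j=2: u_2=31/75 ∈ [5/24, 5/12) → index 1
j=3: u_3=46/75 ∈ [5/12, 2/3) → index 2
j=4: u_4=61/75 ∈ [2/3, 7/8) → index 3

0 1 1 2 3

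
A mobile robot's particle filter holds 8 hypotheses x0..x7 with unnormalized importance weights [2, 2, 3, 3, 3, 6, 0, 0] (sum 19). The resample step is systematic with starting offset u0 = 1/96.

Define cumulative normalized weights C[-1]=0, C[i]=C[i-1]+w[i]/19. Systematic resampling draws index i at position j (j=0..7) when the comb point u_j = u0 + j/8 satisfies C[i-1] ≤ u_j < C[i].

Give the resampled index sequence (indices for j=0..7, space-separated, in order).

0 1 2 3 3 4 5 5

C = [2/19, 4/19, 7/19, 10/19, 13/19, 1, 1, 1]
j=0: u_0=1/96 ∈ [0, 2/19) → index 0
j=1: u_1=13/96 ∈ [2/19, 4/19) → index 1
j=2: u_2=25/96 ∈ [4/19, 7/19) → index 2
j=3: u_3=37/96 ∈ [7/19, 10/19) → index 3
j=4: u_4=49/96 ∈ [7/19, 10/19) → index 3
j=5: u_5=61/96 ∈ [10/19, 13/19) → index 4
j=6: u_6=73/96 ∈ [13/19, 1) → index 5
j=7: u_7=85/96 ∈ [13/19, 1) → index 5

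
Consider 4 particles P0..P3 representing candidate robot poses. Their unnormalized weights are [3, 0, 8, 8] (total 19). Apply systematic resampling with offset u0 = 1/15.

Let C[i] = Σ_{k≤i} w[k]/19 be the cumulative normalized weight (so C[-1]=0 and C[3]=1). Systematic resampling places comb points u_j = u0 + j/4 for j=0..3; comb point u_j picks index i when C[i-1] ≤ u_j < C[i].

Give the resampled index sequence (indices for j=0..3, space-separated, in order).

0 2 2 3

C = [3/19, 3/19, 11/19, 1]
j=0: u_0=1/15 ∈ [0, 3/19) → index 0
j=1: u_1=19/60 ∈ [3/19, 11/19) → index 2
j=2: u_2=17/30 ∈ [3/19, 11/19) → index 2
j=3: u_3=49/60 ∈ [11/19, 1) → index 3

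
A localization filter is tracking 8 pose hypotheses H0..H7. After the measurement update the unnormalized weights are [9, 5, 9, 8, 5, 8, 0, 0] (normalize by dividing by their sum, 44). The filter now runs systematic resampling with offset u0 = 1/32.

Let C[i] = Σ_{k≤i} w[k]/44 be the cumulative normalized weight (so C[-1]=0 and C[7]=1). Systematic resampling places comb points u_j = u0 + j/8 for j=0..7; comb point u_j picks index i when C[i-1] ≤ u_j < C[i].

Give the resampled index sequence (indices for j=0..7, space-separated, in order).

C = [9/44, 7/22, 23/44, 31/44, 9/11, 1, 1, 1]
j=0: u_0=1/32 ∈ [0, 9/44) → index 0
j=1: u_1=5/32 ∈ [0, 9/44) → index 0
j=2: u_2=9/32 ∈ [9/44, 7/22) → index 1
j=3: u_3=13/32 ∈ [7/22, 23/44) → index 2
j=4: u_4=17/32 ∈ [23/44, 31/44) → index 3
j=5: u_5=21/32 ∈ [23/44, 31/44) → index 3
j=6: u_6=25/32 ∈ [31/44, 9/11) → index 4
j=7: u_7=29/32 ∈ [9/11, 1) → index 5

0 0 1 2 3 3 4 5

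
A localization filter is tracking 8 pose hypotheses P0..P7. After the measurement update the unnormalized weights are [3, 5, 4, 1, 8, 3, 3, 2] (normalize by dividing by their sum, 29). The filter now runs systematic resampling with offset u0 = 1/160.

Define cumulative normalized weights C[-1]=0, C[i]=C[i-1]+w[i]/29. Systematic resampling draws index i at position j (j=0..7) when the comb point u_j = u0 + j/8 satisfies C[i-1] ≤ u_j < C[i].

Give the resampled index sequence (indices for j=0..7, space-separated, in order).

0 1 1 2 4 4 5 6

C = [3/29, 8/29, 12/29, 13/29, 21/29, 24/29, 27/29, 1]
j=0: u_0=1/160 ∈ [0, 3/29) → index 0
j=1: u_1=21/160 ∈ [3/29, 8/29) → index 1
j=2: u_2=41/160 ∈ [3/29, 8/29) → index 1
j=3: u_3=61/160 ∈ [8/29, 12/29) → index 2
j=4: u_4=81/160 ∈ [13/29, 21/29) → index 4
j=5: u_5=101/160 ∈ [13/29, 21/29) → index 4
j=6: u_6=121/160 ∈ [21/29, 24/29) → index 5
j=7: u_7=141/160 ∈ [24/29, 27/29) → index 6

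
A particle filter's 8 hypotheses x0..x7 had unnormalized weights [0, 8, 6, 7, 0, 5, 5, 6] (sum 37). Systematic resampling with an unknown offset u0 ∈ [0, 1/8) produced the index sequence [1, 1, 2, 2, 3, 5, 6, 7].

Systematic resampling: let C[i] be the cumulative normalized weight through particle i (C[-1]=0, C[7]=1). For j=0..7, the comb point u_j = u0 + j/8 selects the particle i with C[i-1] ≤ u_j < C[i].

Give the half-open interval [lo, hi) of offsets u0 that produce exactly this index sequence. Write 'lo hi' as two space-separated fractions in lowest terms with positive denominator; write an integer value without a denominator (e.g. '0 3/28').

C = [0, 8/37, 14/37, 21/37, 21/37, 26/37, 31/37, 1]
j=0 picked index 1: u0 ∈ [0, 8/37)
j=1 picked index 1: u0 ∈ [-1/8, 27/296)
j=2 picked index 2: u0 ∈ [-5/148, 19/148)
j=3 picked index 2: u0 ∈ [-47/296, 1/296)
j=4 picked index 3: u0 ∈ [-9/74, 5/74)
j=5 picked index 5: u0 ∈ [-17/296, 23/296)
j=6 picked index 6: u0 ∈ [-7/148, 13/148)
j=7 picked index 7: u0 ∈ [-11/296, 1/8)
intersection: [0, 1/296)

0 1/296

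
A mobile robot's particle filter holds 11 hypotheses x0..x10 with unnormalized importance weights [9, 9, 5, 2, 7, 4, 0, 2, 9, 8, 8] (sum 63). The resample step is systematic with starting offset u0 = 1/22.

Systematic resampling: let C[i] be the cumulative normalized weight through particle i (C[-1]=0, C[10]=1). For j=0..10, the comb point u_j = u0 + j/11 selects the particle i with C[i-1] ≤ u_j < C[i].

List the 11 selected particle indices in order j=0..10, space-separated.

C = [1/7, 2/7, 23/63, 25/63, 32/63, 4/7, 4/7, 38/63, 47/63, 55/63, 1]
j=0: u_0=1/22 ∈ [0, 1/7) → index 0
j=1: u_1=3/22 ∈ [0, 1/7) → index 0
j=2: u_2=5/22 ∈ [1/7, 2/7) → index 1
j=3: u_3=7/22 ∈ [2/7, 23/63) → index 2
j=4: u_4=9/22 ∈ [25/63, 32/63) → index 4
j=5: u_5=1/2 ∈ [25/63, 32/63) → index 4
j=6: u_6=13/22 ∈ [4/7, 38/63) → index 7
j=7: u_7=15/22 ∈ [38/63, 47/63) → index 8
j=8: u_8=17/22 ∈ [47/63, 55/63) → index 9
j=9: u_9=19/22 ∈ [47/63, 55/63) → index 9
j=10: u_10=21/22 ∈ [55/63, 1) → index 10

0 0 1 2 4 4 7 8 9 9 10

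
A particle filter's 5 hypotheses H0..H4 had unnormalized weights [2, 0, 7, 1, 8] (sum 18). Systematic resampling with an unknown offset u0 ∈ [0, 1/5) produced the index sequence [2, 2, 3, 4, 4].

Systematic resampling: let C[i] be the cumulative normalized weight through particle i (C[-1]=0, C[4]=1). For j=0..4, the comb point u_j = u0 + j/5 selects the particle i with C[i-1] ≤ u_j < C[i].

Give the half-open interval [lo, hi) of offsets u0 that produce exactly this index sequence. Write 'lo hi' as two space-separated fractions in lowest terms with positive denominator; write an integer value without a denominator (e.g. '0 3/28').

1/9 7/45

C = [1/9, 1/9, 1/2, 5/9, 1]
j=0 picked index 2: u0 ∈ [1/9, 1/2)
j=1 picked index 2: u0 ∈ [-4/45, 3/10)
j=2 picked index 3: u0 ∈ [1/10, 7/45)
j=3 picked index 4: u0 ∈ [-2/45, 2/5)
j=4 picked index 4: u0 ∈ [-11/45, 1/5)
intersection: [1/9, 7/45)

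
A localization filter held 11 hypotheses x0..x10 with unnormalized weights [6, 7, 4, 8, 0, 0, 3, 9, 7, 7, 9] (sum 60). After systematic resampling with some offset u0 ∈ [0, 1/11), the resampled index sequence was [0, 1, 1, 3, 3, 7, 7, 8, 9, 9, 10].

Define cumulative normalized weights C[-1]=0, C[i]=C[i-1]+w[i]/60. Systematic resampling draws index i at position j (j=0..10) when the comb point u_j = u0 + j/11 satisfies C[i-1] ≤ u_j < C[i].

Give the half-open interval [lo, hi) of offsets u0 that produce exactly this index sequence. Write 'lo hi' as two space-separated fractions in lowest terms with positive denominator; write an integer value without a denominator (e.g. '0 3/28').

2/165 7/220

C = [1/10, 13/60, 17/60, 5/12, 5/12, 5/12, 7/15, 37/60, 11/15, 17/20, 1]
j=0 picked index 0: u0 ∈ [0, 1/10)
j=1 picked index 1: u0 ∈ [1/110, 83/660)
j=2 picked index 1: u0 ∈ [-9/110, 23/660)
j=3 picked index 3: u0 ∈ [7/660, 19/132)
j=4 picked index 3: u0 ∈ [-53/660, 7/132)
j=5 picked index 7: u0 ∈ [2/165, 107/660)
j=6 picked index 7: u0 ∈ [-13/165, 47/660)
j=7 picked index 8: u0 ∈ [-13/660, 16/165)
j=8 picked index 9: u0 ∈ [1/165, 27/220)
j=9 picked index 9: u0 ∈ [-14/165, 7/220)
j=10 picked index 10: u0 ∈ [-13/220, 1/11)
intersection: [2/165, 7/220)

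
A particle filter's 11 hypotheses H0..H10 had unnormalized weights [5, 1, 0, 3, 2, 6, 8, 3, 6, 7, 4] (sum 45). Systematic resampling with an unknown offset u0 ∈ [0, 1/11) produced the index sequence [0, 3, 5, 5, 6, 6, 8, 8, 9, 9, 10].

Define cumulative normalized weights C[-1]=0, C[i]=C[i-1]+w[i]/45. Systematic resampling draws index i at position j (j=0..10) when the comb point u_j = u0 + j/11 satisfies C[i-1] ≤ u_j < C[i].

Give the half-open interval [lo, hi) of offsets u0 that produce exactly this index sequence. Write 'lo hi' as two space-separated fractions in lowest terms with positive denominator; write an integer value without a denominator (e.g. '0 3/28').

38/495 1/11

C = [1/9, 2/15, 2/15, 1/5, 11/45, 17/45, 5/9, 28/45, 34/45, 41/45, 1]
j=0 picked index 0: u0 ∈ [0, 1/9)
j=1 picked index 3: u0 ∈ [7/165, 6/55)
j=2 picked index 5: u0 ∈ [31/495, 97/495)
j=3 picked index 5: u0 ∈ [-14/495, 52/495)
j=4 picked index 6: u0 ∈ [7/495, 19/99)
j=5 picked index 6: u0 ∈ [-38/495, 10/99)
j=6 picked index 8: u0 ∈ [38/495, 104/495)
j=7 picked index 8: u0 ∈ [-7/495, 59/495)
j=8 picked index 9: u0 ∈ [14/495, 91/495)
j=9 picked index 9: u0 ∈ [-31/495, 46/495)
j=10 picked index 10: u0 ∈ [1/495, 1/11)
intersection: [38/495, 1/11)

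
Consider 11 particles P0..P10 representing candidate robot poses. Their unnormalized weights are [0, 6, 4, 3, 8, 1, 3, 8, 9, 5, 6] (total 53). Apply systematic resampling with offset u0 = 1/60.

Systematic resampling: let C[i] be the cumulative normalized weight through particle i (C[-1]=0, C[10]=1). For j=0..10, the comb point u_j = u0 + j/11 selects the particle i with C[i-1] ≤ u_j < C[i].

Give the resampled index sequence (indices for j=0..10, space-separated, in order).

1 1 3 4 4 6 7 8 8 9 10

C = [0, 6/53, 10/53, 13/53, 21/53, 22/53, 25/53, 33/53, 42/53, 47/53, 1]
j=0: u_0=1/60 ∈ [0, 6/53) → index 1
j=1: u_1=71/660 ∈ [0, 6/53) → index 1
j=2: u_2=131/660 ∈ [10/53, 13/53) → index 3
j=3: u_3=191/660 ∈ [13/53, 21/53) → index 4
j=4: u_4=251/660 ∈ [13/53, 21/53) → index 4
j=5: u_5=311/660 ∈ [22/53, 25/53) → index 6
j=6: u_6=371/660 ∈ [25/53, 33/53) → index 7
j=7: u_7=431/660 ∈ [33/53, 42/53) → index 8
j=8: u_8=491/660 ∈ [33/53, 42/53) → index 8
j=9: u_9=551/660 ∈ [42/53, 47/53) → index 9
j=10: u_10=611/660 ∈ [47/53, 1) → index 10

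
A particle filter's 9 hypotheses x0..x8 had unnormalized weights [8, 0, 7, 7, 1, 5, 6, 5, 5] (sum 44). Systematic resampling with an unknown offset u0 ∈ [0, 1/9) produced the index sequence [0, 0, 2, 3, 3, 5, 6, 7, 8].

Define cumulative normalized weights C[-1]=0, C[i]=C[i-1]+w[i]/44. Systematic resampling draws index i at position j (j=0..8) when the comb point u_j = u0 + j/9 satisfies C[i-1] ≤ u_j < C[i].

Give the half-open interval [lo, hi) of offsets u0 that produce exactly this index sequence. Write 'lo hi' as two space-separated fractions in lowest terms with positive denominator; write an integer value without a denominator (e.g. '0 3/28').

C = [2/11, 2/11, 15/44, 1/2, 23/44, 7/11, 17/22, 39/44, 1]
j=0 picked index 0: u0 ∈ [0, 2/11)
j=1 picked index 0: u0 ∈ [-1/9, 7/99)
j=2 picked index 2: u0 ∈ [-4/99, 47/396)
j=3 picked index 3: u0 ∈ [1/132, 1/6)
j=4 picked index 3: u0 ∈ [-41/396, 1/18)
j=5 picked index 5: u0 ∈ [-13/396, 8/99)
j=6 picked index 6: u0 ∈ [-1/33, 7/66)
j=7 picked index 7: u0 ∈ [-1/198, 43/396)
j=8 picked index 8: u0 ∈ [-1/396, 1/9)
intersection: [1/132, 1/18)

1/132 1/18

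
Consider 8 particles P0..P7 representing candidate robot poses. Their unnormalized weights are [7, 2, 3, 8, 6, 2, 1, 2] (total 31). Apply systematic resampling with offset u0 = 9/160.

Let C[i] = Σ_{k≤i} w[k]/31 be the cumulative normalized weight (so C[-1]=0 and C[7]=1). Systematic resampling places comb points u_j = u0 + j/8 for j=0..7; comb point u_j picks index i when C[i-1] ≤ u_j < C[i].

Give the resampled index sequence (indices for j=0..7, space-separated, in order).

0 0 2 3 3 4 4 6

C = [7/31, 9/31, 12/31, 20/31, 26/31, 28/31, 29/31, 1]
j=0: u_0=9/160 ∈ [0, 7/31) → index 0
j=1: u_1=29/160 ∈ [0, 7/31) → index 0
j=2: u_2=49/160 ∈ [9/31, 12/31) → index 2
j=3: u_3=69/160 ∈ [12/31, 20/31) → index 3
j=4: u_4=89/160 ∈ [12/31, 20/31) → index 3
j=5: u_5=109/160 ∈ [20/31, 26/31) → index 4
j=6: u_6=129/160 ∈ [20/31, 26/31) → index 4
j=7: u_7=149/160 ∈ [28/31, 29/31) → index 6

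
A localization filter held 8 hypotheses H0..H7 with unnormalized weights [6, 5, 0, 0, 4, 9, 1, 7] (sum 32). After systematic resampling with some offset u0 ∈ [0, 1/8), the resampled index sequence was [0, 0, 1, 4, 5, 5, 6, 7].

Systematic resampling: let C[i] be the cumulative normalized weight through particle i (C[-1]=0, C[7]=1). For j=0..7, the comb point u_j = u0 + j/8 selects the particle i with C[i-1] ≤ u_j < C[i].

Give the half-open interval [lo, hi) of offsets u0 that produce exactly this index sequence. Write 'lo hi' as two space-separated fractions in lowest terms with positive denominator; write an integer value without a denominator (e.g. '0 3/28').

C = [3/16, 11/32, 11/32, 11/32, 15/32, 3/4, 25/32, 1]
j=0 picked index 0: u0 ∈ [0, 3/16)
j=1 picked index 0: u0 ∈ [-1/8, 1/16)
j=2 picked index 1: u0 ∈ [-1/16, 3/32)
j=3 picked index 4: u0 ∈ [-1/32, 3/32)
j=4 picked index 5: u0 ∈ [-1/32, 1/4)
j=5 picked index 5: u0 ∈ [-5/32, 1/8)
j=6 picked index 6: u0 ∈ [0, 1/32)
j=7 picked index 7: u0 ∈ [-3/32, 1/8)
intersection: [0, 1/32)

0 1/32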